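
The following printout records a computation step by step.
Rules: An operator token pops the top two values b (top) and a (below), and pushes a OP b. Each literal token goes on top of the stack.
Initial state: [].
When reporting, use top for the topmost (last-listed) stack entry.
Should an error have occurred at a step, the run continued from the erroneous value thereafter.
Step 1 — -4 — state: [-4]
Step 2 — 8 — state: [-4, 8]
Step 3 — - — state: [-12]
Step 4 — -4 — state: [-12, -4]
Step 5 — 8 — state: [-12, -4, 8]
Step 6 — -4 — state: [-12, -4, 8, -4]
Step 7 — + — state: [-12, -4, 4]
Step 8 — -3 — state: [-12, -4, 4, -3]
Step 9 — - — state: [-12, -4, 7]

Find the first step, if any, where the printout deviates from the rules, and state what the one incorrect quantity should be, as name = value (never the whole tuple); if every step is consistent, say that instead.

Step 1: push -4: top = -4 — consistent with the printout.
Step 2: push 8: top = 8 — exactly as logged.
Step 3: -4 - 8 = -12 — same as recorded.
Step 4: push -4: top = -4 — matches.
Step 5: push 8: top = 8 — confirmed correct.
Step 6: push -4: top = -4 — same as recorded.
Step 7: 8 + -4 = 4 — matches.
Step 8: push -3: top = -3 — same as recorded.
Step 9: 4 - -3 = 7 — agrees with the printout.
The recomputation confirms every line.

no error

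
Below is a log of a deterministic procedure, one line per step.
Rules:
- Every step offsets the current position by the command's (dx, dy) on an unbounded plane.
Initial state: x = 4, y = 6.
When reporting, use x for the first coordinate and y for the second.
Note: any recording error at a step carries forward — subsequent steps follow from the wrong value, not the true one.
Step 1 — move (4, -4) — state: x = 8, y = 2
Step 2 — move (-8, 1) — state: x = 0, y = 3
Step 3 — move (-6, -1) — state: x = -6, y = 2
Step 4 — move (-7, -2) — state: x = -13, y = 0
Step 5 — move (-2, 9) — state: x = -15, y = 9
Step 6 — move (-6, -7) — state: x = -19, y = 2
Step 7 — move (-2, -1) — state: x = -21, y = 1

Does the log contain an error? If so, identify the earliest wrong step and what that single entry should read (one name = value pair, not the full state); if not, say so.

Recomputing the run from the initial state:
step 1: x = 8, y = 2
step 2: x = 0, y = 3
step 3: x = -6, y = 2
step 4: x = -13, y = 0
step 5: x = -15, y = 9
step 6: x = -21, y = 2
step 7: x = -23, y = 1
The first disagreement with the log is at step 6, where the value should be x = -21.

step 6, x = -21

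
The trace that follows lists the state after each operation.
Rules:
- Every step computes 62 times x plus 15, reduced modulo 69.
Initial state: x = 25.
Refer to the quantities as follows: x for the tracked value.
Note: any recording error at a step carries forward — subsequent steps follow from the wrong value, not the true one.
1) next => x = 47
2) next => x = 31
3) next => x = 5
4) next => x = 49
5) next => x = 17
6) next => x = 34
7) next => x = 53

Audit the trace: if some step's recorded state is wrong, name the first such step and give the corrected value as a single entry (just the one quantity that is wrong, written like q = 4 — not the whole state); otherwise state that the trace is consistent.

Recomputing the run from the initial state:
step 1: x = 47
step 2: x = 31
step 3: x = 5
step 4: x = 49
step 5: x = 17
step 6: x = 34
step 7: x = 53
This matches the trace at every step.

no error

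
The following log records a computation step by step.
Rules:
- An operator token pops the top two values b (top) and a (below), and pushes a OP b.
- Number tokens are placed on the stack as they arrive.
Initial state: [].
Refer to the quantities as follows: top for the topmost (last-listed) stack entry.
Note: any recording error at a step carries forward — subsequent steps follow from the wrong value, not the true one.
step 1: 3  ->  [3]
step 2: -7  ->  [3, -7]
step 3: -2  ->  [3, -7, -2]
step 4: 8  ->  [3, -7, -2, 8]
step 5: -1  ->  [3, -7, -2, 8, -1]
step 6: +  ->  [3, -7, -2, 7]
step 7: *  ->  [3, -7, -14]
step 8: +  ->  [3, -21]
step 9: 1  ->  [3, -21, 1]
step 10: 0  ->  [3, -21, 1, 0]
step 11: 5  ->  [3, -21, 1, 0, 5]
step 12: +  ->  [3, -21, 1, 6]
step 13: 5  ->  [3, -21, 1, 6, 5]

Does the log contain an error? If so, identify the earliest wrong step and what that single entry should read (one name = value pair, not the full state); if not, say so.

step 12, top = 5

Recomputing the run from the initial state:
step 1: [3]
step 2: [3, -7]
step 3: [3, -7, -2]
step 4: [3, -7, -2, 8]
step 5: [3, -7, -2, 8, -1]
step 6: [3, -7, -2, 7]
step 7: [3, -7, -14]
step 8: [3, -21]
step 9: [3, -21, 1]
step 10: [3, -21, 1, 0]
step 11: [3, -21, 1, 0, 5]
step 12: [3, -21, 1, 5]
step 13: [3, -21, 1, 5, 5]
The first disagreement with the log is at step 12, where the value should be top = 5.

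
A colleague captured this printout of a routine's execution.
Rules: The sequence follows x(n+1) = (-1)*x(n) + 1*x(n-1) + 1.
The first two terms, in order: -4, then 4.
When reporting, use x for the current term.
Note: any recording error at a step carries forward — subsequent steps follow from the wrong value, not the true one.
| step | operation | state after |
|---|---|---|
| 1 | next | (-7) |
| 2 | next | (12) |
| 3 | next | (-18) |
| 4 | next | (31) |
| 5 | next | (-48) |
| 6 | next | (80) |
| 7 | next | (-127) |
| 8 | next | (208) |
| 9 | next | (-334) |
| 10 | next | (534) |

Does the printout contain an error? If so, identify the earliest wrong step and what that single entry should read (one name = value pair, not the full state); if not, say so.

Recomputing the run from the initial state:
step 1: x = -7
step 2: x = 12
step 3: x = -18
step 4: x = 31
step 5: x = -48
step 6: x = 80
step 7: x = -127
step 8: x = 208
step 9: x = -334
step 10: x = 543
The first disagreement with the printout is at step 10, where the value should be x = 543.

step 10, x = 543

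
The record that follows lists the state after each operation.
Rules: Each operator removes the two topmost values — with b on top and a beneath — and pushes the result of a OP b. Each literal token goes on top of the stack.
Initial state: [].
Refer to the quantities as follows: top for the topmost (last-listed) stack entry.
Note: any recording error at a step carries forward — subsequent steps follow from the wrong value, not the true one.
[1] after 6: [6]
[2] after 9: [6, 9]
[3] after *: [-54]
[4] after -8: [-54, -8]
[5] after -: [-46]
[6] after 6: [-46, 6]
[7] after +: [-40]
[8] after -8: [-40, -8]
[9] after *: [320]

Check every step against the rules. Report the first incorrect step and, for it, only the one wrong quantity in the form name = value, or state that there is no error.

Step 1: push 6: top = 6 — agrees with the record.
Step 2: push 9: top = 9 — verified.
Step 3: 6 * 9 = 54 — not what was recorded.
That makes step 3 the first incorrect line — top = 54 is what it should show.

step 3, top = 54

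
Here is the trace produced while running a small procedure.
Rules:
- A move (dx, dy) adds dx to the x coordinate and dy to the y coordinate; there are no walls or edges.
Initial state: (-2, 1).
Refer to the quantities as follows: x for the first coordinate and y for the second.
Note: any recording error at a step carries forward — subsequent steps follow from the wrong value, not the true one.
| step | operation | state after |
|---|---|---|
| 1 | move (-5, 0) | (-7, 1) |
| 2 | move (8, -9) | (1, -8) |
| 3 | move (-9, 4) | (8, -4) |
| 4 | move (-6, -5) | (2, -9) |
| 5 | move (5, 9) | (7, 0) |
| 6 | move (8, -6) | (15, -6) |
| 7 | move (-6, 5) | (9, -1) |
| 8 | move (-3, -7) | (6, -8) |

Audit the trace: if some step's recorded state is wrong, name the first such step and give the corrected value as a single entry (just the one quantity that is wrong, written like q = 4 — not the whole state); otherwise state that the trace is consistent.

step 3, x = -8

step 1: x = -2 + (-5) = -7, y = 1 + (0) = 1 -> checks out
step 2: x = -7 + (8) = 1, y = 1 + (-9) = -8 -> agrees with the trace
step 3: x = 1 + (-9) = -8, y = -8 + (4) = -4 -> not what was recorded
So the first discrepancy is step 3, where the right value is x = -8.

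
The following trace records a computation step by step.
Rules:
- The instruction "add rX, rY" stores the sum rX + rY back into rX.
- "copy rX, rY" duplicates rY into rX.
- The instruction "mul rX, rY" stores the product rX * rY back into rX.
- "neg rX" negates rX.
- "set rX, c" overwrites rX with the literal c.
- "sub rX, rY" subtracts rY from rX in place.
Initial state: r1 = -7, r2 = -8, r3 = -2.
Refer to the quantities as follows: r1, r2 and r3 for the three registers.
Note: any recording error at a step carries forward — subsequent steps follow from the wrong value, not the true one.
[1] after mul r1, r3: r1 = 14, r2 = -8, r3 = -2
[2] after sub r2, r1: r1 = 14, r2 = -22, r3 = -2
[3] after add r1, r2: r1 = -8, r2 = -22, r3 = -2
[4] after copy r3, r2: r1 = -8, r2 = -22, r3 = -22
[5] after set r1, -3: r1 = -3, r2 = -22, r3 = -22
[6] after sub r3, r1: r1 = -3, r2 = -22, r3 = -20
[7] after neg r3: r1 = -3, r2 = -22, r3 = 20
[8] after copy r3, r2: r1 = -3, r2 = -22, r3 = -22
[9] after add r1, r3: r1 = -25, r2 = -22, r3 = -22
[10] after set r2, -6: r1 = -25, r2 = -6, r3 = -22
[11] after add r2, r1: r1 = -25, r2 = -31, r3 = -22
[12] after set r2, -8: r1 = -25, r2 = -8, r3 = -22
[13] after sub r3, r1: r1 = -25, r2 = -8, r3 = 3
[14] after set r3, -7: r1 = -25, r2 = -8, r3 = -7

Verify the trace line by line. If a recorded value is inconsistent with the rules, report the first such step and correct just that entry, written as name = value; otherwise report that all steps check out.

step 6, r3 = -19

step 1: r1 = -7 * -2 = 14 -> agrees with the trace
step 2: r2 = -8 - 14 = -22 -> exactly as logged
step 3: r1 = 14 + -22 = -8 -> no discrepancy
step 4: r3 = -22 -> in agreement
step 5: r1 = -3 -> in agreement
step 6: r3 = -22 - -3 = -19 -> this is not what the trace shows
That makes step 6 the first incorrect line — r3 = -19 is what it should show.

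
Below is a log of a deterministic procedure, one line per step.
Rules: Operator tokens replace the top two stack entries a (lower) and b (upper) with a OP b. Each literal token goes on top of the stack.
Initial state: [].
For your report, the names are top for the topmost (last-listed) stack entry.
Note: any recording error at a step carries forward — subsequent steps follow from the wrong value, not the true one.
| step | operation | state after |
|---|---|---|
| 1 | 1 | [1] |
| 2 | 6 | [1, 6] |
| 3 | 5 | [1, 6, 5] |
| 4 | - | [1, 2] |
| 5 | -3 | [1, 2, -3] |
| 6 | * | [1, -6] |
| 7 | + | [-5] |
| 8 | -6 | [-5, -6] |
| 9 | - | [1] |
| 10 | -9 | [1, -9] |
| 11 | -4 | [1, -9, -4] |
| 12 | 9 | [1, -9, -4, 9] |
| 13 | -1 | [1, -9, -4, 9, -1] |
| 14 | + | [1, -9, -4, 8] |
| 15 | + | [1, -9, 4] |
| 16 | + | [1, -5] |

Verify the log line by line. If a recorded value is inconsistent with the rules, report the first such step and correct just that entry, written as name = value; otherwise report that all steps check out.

Recomputing the run from the initial state:
step 1: [1]
step 2: [1, 6]
step 3: [1, 6, 5]
step 4: [1, 1]
step 5: [1, 1, -3]
step 6: [1, -3]
step 7: [-2]
step 8: [-2, -6]
step 9: [4]
step 10: [4, -9]
step 11: [4, -9, -4]
step 12: [4, -9, -4, 9]
step 13: [4, -9, -4, 9, -1]
step 14: [4, -9, -4, 8]
step 15: [4, -9, 4]
step 16: [4, -5]
The first disagreement with the log is at step 4, where the value should be top = 1.

step 4, top = 1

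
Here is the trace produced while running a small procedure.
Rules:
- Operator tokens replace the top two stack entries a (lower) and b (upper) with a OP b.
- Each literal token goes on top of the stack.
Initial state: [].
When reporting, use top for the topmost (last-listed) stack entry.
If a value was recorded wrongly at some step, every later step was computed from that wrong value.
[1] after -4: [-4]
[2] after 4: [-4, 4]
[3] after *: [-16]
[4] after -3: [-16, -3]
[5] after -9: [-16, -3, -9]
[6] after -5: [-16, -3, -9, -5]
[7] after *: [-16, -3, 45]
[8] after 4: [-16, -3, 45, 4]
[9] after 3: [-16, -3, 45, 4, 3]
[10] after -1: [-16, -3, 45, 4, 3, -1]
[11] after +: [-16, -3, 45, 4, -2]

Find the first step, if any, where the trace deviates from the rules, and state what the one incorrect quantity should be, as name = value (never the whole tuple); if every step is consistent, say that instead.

step 11, top = 2

Recomputing the run from the initial state:
step 1: [-4]
step 2: [-4, 4]
step 3: [-16]
step 4: [-16, -3]
step 5: [-16, -3, -9]
step 6: [-16, -3, -9, -5]
step 7: [-16, -3, 45]
step 8: [-16, -3, 45, 4]
step 9: [-16, -3, 45, 4, 3]
step 10: [-16, -3, 45, 4, 3, -1]
step 11: [-16, -3, 45, 4, 2]
The first disagreement with the trace is at step 11, where the value should be top = 2.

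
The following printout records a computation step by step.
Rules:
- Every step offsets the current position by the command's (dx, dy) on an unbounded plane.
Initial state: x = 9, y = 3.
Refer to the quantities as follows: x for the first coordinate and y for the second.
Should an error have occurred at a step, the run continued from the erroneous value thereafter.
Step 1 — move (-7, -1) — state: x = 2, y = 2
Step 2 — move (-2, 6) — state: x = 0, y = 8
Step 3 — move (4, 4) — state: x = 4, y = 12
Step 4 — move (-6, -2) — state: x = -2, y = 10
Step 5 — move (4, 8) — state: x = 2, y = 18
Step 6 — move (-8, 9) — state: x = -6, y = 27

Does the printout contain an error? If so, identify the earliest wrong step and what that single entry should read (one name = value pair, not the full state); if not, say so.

Recomputing the run from the initial state:
step 1: x = 2, y = 2
step 2: x = 0, y = 8
step 3: x = 4, y = 12
step 4: x = -2, y = 10
step 5: x = 2, y = 18
step 6: x = -6, y = 27
This matches the printout at every step.

no error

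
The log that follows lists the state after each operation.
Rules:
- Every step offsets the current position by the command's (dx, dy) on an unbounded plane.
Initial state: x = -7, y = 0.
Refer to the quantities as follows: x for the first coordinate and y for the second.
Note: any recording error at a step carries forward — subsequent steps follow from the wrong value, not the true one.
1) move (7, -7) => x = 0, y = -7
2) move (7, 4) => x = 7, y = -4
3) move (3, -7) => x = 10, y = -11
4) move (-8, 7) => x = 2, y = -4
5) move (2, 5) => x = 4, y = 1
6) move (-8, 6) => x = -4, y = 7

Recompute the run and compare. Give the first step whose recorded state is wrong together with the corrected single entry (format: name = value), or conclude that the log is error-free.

step 2, y = -3

1. x = -7 + (7) = 0, y = 0 + (-7) = -7 (agrees with the log)
2. x = 0 + (7) = 7, y = -7 + (4) = -3 (the recorded entry deviates here)
Conclusion: step 2 carries the first error; the entry should be y = -3.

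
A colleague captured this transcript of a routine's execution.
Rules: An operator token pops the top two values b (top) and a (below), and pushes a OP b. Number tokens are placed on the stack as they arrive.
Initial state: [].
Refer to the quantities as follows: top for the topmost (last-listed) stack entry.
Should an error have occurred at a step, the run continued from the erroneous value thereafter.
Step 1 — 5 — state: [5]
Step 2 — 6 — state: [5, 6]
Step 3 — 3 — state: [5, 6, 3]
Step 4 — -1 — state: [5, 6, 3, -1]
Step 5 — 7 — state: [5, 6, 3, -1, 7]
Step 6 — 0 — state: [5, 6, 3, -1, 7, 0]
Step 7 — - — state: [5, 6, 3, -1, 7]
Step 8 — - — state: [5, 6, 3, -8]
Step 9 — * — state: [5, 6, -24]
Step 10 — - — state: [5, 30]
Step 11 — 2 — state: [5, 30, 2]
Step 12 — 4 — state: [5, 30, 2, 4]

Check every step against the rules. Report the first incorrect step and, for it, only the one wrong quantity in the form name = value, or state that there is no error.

Recomputing the run from the initial state:
step 1: [5]
step 2: [5, 6]
step 3: [5, 6, 3]
step 4: [5, 6, 3, -1]
step 5: [5, 6, 3, -1, 7]
step 6: [5, 6, 3, -1, 7, 0]
step 7: [5, 6, 3, -1, 7]
step 8: [5, 6, 3, -8]
step 9: [5, 6, -24]
step 10: [5, 30]
step 11: [5, 30, 2]
step 12: [5, 30, 2, 4]
This matches the transcript at every step.

no error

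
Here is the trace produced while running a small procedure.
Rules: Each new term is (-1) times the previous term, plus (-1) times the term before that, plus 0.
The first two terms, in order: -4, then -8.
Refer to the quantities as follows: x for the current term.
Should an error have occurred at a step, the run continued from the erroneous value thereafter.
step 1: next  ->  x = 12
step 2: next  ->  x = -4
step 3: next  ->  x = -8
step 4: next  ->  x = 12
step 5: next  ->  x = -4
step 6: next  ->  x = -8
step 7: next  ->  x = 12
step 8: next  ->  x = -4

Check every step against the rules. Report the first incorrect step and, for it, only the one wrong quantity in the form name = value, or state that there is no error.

no error

Recomputing the run from the initial state:
step 1: x = 12
step 2: x = -4
step 3: x = -8
step 4: x = 12
step 5: x = -4
step 6: x = -8
step 7: x = 12
step 8: x = -4
This matches the trace at every step.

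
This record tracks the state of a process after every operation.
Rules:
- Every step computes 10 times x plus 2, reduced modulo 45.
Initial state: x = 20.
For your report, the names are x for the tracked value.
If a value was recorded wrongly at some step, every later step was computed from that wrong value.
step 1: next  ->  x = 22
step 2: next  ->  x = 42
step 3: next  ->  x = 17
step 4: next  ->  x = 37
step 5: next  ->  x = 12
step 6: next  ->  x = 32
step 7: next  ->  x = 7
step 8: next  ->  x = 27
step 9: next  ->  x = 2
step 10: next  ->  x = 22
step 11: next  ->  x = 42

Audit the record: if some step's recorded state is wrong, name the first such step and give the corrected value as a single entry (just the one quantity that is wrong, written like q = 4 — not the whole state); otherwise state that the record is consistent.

step 1: x = (10*20 + 2) mod 45 = 22 -> no discrepancy
step 2: x = (10*22 + 2) mod 45 = 42 -> verified
step 3: x = (10*42 + 2) mod 45 = 17 -> consistent with the record
step 4: x = (10*17 + 2) mod 45 = 37 -> matches
step 5: x = (10*37 + 2) mod 45 = 12 -> confirmed correct
step 6: x = (10*12 + 2) mod 45 = 32 -> matches
step 7: x = (10*32 + 2) mod 45 = 7 -> agrees with the record
step 8: x = (10*7 + 2) mod 45 = 27 -> no discrepancy
step 9: x = (10*27 + 2) mod 45 = 2 -> in agreement
step 10: x = (10*2 + 2) mod 45 = 22 -> consistent with the record
step 11: x = (10*22 + 2) mod 45 = 42 -> same as recorded
Every step is consistent.

no error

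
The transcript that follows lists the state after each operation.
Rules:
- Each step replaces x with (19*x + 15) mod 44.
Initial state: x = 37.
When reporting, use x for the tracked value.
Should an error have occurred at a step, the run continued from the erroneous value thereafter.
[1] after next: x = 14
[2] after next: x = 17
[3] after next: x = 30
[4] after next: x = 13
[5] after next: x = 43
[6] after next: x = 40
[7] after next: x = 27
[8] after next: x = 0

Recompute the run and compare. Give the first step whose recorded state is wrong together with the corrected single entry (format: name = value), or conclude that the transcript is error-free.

1. x = (19*37 + 15) mod 44 = 14 (consistent with the transcript)
2. x = (19*14 + 15) mod 44 = 17 (verified)
3. x = (19*17 + 15) mod 44 = 30 (matches)
4. x = (19*30 + 15) mod 44 = 13 (checks out)
5. x = (19*13 + 15) mod 44 = 42 (this is not what the transcript shows)
The audit stops at step 5: the recorded entry is wrong and should be x = 42.

step 5, x = 42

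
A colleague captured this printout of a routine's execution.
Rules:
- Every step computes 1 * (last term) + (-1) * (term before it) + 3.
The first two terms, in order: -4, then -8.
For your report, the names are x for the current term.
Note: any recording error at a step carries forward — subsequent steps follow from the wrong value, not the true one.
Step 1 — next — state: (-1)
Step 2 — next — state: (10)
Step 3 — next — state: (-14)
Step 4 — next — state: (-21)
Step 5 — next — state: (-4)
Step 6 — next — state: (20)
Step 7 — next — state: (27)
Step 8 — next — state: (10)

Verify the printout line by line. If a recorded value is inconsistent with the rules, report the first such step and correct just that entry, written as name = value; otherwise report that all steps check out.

Recomputing the run from the initial state:
step 1: x = -1
step 2: x = 10
step 3: x = 14
step 4: x = 7
step 5: x = -4
step 6: x = -8
step 7: x = -1
step 8: x = 10
The first disagreement with the printout is at step 3, where the value should be x = 14.

step 3, x = 14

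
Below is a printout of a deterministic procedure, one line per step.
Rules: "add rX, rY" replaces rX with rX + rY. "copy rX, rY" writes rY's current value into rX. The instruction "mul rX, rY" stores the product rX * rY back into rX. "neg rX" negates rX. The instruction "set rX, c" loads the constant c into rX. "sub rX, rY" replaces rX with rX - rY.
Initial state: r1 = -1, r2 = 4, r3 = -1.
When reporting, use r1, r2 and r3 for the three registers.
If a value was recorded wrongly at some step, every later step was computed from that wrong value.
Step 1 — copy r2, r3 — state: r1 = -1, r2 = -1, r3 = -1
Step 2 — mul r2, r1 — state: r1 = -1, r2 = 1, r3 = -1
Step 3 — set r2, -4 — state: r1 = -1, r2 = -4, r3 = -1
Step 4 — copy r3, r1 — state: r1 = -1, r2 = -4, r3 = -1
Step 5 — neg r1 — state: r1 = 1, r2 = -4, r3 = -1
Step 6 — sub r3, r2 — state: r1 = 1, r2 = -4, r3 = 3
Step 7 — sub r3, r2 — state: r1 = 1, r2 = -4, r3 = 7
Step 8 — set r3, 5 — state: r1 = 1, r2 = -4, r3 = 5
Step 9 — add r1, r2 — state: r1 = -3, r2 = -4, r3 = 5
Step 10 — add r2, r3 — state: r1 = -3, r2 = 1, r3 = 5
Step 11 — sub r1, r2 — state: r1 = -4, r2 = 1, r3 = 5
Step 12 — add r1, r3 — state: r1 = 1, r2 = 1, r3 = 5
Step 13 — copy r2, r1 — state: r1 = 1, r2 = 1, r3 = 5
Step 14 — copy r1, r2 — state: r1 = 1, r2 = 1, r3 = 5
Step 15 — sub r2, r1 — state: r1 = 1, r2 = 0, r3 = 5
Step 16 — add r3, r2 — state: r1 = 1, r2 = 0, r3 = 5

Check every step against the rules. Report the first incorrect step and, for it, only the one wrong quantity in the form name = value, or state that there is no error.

no error

Recomputing the run from the initial state:
step 1: r1 = -1, r2 = -1, r3 = -1
step 2: r1 = -1, r2 = 1, r3 = -1
step 3: r1 = -1, r2 = -4, r3 = -1
step 4: r1 = -1, r2 = -4, r3 = -1
step 5: r1 = 1, r2 = -4, r3 = -1
step 6: r1 = 1, r2 = -4, r3 = 3
step 7: r1 = 1, r2 = -4, r3 = 7
step 8: r1 = 1, r2 = -4, r3 = 5
step 9: r1 = -3, r2 = -4, r3 = 5
step 10: r1 = -3, r2 = 1, r3 = 5
step 11: r1 = -4, r2 = 1, r3 = 5
step 12: r1 = 1, r2 = 1, r3 = 5
step 13: r1 = 1, r2 = 1, r3 = 5
step 14: r1 = 1, r2 = 1, r3 = 5
step 15: r1 = 1, r2 = 0, r3 = 5
step 16: r1 = 1, r2 = 0, r3 = 5
This matches the printout at every step.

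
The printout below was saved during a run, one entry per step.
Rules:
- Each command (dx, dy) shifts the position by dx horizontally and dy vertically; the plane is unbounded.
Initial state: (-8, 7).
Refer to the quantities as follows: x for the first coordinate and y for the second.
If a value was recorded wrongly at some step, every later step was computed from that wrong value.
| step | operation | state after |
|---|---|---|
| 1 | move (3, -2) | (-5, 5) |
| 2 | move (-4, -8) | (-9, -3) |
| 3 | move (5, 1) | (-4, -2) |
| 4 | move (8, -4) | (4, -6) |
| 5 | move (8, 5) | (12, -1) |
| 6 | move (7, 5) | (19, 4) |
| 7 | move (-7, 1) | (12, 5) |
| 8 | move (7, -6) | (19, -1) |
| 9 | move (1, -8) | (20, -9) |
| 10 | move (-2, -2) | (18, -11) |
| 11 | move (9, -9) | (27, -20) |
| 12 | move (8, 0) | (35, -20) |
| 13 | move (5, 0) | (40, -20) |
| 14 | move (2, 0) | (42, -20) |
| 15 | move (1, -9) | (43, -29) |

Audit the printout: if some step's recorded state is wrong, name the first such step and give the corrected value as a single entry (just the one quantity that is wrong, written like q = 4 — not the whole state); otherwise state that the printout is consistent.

no error

Step 1: x = -8 + (3) = -5, y = 7 + (-2) = 5 — same as recorded.
Step 2: x = -5 + (-4) = -9, y = 5 + (-8) = -3 — verified.
Step 3: x = -9 + (5) = -4, y = -3 + (1) = -2 — same as recorded.
Step 4: x = -4 + (8) = 4, y = -2 + (-4) = -6 — checks out.
Step 5: x = 4 + (8) = 12, y = -6 + (5) = -1 — no discrepancy.
Step 6: x = 12 + (7) = 19, y = -1 + (5) = 4 — in agreement.
Step 7: x = 19 + (-7) = 12, y = 4 + (1) = 5 — same as recorded.
Step 8: x = 12 + (7) = 19, y = 5 + (-6) = -1 — no discrepancy.
Step 9: x = 19 + (1) = 20, y = -1 + (-8) = -9 — agrees with the printout.
Step 10: x = 20 + (-2) = 18, y = -9 + (-2) = -11 — matches.
Step 11: x = 18 + (9) = 27, y = -11 + (-9) = -20 — checks out.
Step 12: x = 27 + (8) = 35, y = -20 + (0) = -20 — verified.
Step 13: x = 35 + (5) = 40, y = -20 + (0) = -20 — verified.
Step 14: x = 40 + (2) = 42, y = -20 + (0) = -20 — no discrepancy.
Step 15: x = 42 + (1) = 43, y = -20 + (-9) = -29 — confirmed correct.
The recomputation confirms every line.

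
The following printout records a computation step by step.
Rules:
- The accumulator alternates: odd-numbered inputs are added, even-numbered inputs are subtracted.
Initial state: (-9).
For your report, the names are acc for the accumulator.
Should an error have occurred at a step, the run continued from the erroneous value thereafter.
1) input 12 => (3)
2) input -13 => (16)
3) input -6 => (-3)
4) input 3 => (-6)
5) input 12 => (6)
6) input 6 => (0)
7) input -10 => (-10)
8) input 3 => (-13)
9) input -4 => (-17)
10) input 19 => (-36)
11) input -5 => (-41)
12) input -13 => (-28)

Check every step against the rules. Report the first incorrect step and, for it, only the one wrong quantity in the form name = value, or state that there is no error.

step 1: acc = -9 + 12 = 3 -> matches
step 2: acc = 3 - -13 = 16 -> verified
step 3: acc = 16 + -6 = 10 -> first mismatch against the printout
Conclusion: step 3 carries the first error; the entry should be acc = 10.

step 3, acc = 10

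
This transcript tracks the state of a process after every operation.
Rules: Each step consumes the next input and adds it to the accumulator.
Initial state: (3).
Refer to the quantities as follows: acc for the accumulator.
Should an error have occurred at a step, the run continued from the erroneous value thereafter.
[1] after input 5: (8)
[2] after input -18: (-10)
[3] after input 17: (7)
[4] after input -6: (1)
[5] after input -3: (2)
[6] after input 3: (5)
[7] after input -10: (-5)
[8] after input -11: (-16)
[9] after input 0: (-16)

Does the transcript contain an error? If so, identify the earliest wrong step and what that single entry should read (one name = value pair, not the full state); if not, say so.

step 5, acc = -2

step 1: acc = 3 + 5 = 8 -> no discrepancy
step 2: acc = 8 + -18 = -10 -> matches
step 3: acc = -10 + 17 = 7 -> consistent with the transcript
step 4: acc = 7 + -6 = 1 -> matches
step 5: acc = 1 + -3 = -2 -> the entry is off here
So the first discrepancy is step 5, where the right value is acc = -2.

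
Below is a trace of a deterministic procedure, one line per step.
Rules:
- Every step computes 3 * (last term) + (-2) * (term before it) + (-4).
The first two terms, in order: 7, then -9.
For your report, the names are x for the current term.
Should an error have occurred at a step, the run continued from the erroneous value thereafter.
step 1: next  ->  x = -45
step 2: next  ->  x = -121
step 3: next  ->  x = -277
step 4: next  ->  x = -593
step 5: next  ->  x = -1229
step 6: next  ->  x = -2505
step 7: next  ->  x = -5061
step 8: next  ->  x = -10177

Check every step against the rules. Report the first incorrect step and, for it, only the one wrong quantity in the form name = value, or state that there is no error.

1. x = 3*(-9) + (-2)*(7) + (-4) = -45 (verified)
2. x = 3*(-45) + (-2)*(-9) + (-4) = -121 (matches)
3. x = 3*(-121) + (-2)*(-45) + (-4) = -277 (confirmed correct)
4. x = 3*(-277) + (-2)*(-121) + (-4) = -593 (exactly as logged)
5. x = 3*(-593) + (-2)*(-277) + (-4) = -1229 (no discrepancy)
6. x = 3*(-1229) + (-2)*(-593) + (-4) = -2505 (no discrepancy)
7. x = 3*(-2505) + (-2)*(-1229) + (-4) = -5061 (checks out)
8. x = 3*(-5061) + (-2)*(-2505) + (-4) = -10177 (exactly as logged)
No step deviates from the rules.

no error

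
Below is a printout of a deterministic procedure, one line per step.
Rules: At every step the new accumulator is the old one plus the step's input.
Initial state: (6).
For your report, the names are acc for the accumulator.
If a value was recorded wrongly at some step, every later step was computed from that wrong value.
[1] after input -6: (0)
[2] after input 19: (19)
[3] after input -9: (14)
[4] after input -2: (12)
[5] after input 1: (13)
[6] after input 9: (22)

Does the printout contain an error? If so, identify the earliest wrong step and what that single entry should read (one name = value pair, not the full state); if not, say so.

step 3, acc = 10

Recomputing the run from the initial state:
step 1: acc = 0
step 2: acc = 19
step 3: acc = 10
step 4: acc = 8
step 5: acc = 9
step 6: acc = 18
The first disagreement with the printout is at step 3, where the value should be acc = 10.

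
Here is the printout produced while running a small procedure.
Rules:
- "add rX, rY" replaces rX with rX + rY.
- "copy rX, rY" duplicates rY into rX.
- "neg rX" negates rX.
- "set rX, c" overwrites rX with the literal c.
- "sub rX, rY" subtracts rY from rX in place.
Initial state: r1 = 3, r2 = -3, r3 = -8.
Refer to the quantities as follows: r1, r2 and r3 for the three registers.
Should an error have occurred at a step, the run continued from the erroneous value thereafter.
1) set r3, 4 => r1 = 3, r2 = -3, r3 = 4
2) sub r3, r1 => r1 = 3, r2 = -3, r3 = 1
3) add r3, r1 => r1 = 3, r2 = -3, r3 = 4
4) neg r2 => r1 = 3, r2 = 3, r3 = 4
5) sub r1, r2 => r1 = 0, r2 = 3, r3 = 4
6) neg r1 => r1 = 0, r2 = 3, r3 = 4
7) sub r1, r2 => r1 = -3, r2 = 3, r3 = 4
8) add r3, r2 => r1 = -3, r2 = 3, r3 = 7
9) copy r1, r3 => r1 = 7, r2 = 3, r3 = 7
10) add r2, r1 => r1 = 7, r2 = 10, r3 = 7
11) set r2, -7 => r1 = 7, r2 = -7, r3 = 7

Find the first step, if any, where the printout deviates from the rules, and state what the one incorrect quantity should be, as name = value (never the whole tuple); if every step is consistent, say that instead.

no error

1. r3 = 4 (confirmed correct)
2. r3 = 4 - 3 = 1 (no discrepancy)
3. r3 = 1 + 3 = 4 (verified)
4. r2 = -(-3) = 3 (exactly as logged)
5. r1 = 3 - 3 = 0 (consistent with the printout)
6. r1 = -(0) = 0 (consistent with the printout)
7. r1 = 0 - 3 = -3 (consistent with the printout)
8. r3 = 4 + 3 = 7 (matches)
9. r1 = 7 (no discrepancy)
10. r2 = 3 + 7 = 10 (exactly as logged)
11. r2 = -7 (exactly as logged)
Every step is consistent.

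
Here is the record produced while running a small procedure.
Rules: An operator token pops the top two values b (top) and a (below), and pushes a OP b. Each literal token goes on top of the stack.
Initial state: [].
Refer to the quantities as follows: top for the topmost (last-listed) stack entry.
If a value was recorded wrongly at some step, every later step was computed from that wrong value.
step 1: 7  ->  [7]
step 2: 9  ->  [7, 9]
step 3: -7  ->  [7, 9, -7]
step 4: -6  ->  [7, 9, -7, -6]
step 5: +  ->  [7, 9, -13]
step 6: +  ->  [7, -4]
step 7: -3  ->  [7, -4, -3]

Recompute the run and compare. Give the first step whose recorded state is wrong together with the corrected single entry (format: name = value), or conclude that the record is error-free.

no error

Recomputing the run from the initial state:
step 1: [7]
step 2: [7, 9]
step 3: [7, 9, -7]
step 4: [7, 9, -7, -6]
step 5: [7, 9, -13]
step 6: [7, -4]
step 7: [7, -4, -3]
This matches the record at every step.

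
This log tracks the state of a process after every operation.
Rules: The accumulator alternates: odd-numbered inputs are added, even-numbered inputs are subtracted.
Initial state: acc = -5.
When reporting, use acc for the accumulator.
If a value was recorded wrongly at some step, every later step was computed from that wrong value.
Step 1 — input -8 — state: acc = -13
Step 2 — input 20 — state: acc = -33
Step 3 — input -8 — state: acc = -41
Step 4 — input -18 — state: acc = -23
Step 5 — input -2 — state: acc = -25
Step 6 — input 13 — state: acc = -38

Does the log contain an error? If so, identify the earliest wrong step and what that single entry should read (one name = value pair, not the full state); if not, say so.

no error

Step 1: acc = -5 + -8 = -13 — confirmed correct.
Step 2: acc = -13 - 20 = -33 — matches.
Step 3: acc = -33 + -8 = -41 — consistent with the log.
Step 4: acc = -41 - -18 = -23 — confirmed correct.
Step 5: acc = -23 + -2 = -25 — exactly as logged.
Step 6: acc = -25 - 13 = -38 — matches.
Every step is consistent.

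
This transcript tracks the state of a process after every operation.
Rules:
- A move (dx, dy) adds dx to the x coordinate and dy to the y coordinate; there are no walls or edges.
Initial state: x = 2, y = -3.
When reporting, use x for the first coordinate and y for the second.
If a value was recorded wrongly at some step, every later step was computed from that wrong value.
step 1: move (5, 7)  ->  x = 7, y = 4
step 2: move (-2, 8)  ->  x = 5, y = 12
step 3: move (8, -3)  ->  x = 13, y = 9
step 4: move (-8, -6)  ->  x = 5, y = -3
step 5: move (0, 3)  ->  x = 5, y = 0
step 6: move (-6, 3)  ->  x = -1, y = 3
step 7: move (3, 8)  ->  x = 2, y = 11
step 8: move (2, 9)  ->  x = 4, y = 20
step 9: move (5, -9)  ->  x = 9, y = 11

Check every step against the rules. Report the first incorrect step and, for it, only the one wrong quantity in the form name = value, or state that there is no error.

step 4, y = 3

step 1: x = 2 + (5) = 7, y = -3 + (7) = 4 -> same as recorded
step 2: x = 7 + (-2) = 5, y = 4 + (8) = 12 -> checks out
step 3: x = 5 + (8) = 13, y = 12 + (-3) = 9 -> exactly as logged
step 4: x = 13 + (-8) = 5, y = 9 + (-6) = 3 -> the transcript disagrees here
First incorrect step: 4; the correct value is y = 3.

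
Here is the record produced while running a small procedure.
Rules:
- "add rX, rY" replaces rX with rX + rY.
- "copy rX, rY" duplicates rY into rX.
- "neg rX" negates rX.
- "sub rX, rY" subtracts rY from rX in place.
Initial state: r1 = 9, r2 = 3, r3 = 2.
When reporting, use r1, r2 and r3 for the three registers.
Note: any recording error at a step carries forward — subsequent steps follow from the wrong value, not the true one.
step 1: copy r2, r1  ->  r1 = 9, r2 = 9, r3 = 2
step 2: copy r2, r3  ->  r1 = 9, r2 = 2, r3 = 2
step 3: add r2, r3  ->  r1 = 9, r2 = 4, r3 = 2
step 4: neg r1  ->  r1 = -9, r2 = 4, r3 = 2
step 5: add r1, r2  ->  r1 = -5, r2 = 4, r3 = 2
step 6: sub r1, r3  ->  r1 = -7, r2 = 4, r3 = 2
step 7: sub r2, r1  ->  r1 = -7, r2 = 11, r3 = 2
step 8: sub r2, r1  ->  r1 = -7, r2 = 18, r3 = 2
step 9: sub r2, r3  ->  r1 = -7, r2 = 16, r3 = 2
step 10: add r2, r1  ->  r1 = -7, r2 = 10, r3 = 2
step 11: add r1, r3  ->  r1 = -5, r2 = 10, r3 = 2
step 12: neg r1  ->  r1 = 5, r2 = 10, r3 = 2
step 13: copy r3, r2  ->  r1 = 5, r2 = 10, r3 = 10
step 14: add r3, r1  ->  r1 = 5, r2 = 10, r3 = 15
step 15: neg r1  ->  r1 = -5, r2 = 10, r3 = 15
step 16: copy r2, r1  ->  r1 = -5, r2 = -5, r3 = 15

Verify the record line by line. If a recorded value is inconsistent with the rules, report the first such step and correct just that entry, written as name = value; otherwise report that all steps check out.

step 10, r2 = 9

Recomputing the run from the initial state:
step 1: r1 = 9, r2 = 9, r3 = 2
step 2: r1 = 9, r2 = 2, r3 = 2
step 3: r1 = 9, r2 = 4, r3 = 2
step 4: r1 = -9, r2 = 4, r3 = 2
step 5: r1 = -5, r2 = 4, r3 = 2
step 6: r1 = -7, r2 = 4, r3 = 2
step 7: r1 = -7, r2 = 11, r3 = 2
step 8: r1 = -7, r2 = 18, r3 = 2
step 9: r1 = -7, r2 = 16, r3 = 2
step 10: r1 = -7, r2 = 9, r3 = 2
step 11: r1 = -5, r2 = 9, r3 = 2
step 12: r1 = 5, r2 = 9, r3 = 2
step 13: r1 = 5, r2 = 9, r3 = 9
step 14: r1 = 5, r2 = 9, r3 = 14
step 15: r1 = -5, r2 = 9, r3 = 14
step 16: r1 = -5, r2 = -5, r3 = 14
The first disagreement with the record is at step 10, where the value should be r2 = 9.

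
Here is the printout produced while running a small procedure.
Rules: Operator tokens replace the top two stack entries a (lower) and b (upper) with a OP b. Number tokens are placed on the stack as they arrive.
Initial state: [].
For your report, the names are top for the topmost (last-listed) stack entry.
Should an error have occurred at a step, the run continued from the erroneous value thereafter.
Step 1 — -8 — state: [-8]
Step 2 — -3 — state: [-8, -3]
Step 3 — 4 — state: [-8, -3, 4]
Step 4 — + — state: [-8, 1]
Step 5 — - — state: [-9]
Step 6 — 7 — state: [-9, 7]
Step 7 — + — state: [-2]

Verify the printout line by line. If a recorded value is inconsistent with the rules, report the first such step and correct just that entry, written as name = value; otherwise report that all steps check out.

Recomputing the run from the initial state:
step 1: [-8]
step 2: [-8, -3]
step 3: [-8, -3, 4]
step 4: [-8, 1]
step 5: [-9]
step 6: [-9, 7]
step 7: [-2]
This matches the printout at every step.

no error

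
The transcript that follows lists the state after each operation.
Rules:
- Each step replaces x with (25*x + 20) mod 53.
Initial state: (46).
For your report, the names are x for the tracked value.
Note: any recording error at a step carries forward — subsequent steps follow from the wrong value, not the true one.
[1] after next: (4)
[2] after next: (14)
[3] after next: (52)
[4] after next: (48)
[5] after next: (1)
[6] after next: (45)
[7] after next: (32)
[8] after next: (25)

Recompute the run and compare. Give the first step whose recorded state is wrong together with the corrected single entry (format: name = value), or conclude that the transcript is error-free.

Recomputing the run from the initial state:
step 1: x = 4
step 2: x = 14
step 3: x = 52
step 4: x = 48
step 5: x = 1
step 6: x = 45
step 7: x = 32
step 8: x = 25
This matches the transcript at every step.

no error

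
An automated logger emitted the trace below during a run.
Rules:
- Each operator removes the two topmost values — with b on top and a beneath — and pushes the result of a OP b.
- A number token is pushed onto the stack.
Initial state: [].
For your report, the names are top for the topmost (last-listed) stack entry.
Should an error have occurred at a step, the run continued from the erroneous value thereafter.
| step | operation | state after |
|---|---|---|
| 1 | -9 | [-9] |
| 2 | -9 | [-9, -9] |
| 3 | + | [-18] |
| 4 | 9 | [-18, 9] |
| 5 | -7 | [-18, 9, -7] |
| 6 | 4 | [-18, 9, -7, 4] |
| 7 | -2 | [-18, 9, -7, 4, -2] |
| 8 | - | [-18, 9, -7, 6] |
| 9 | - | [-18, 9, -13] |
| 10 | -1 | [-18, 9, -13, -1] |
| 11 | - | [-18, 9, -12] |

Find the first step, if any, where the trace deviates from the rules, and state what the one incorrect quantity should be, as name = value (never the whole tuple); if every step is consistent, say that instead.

no error

Recomputing the run from the initial state:
step 1: [-9]
step 2: [-9, -9]
step 3: [-18]
step 4: [-18, 9]
step 5: [-18, 9, -7]
step 6: [-18, 9, -7, 4]
step 7: [-18, 9, -7, 4, -2]
step 8: [-18, 9, -7, 6]
step 9: [-18, 9, -13]
step 10: [-18, 9, -13, -1]
step 11: [-18, 9, -12]
This matches the trace at every step.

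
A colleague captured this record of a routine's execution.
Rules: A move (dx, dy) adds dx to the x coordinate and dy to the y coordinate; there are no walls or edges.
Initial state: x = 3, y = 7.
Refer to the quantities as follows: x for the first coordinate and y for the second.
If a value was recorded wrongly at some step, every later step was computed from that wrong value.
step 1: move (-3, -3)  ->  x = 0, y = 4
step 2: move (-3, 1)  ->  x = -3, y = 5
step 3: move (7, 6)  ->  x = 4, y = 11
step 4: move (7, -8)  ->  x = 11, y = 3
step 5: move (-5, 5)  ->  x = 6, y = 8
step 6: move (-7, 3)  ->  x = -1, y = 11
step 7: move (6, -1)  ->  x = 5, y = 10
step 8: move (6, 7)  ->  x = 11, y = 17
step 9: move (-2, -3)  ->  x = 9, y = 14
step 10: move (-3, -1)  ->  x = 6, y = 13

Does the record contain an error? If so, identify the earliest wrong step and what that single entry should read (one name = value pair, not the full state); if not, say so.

Recomputing the run from the initial state:
step 1: x = 0, y = 4
step 2: x = -3, y = 5
step 3: x = 4, y = 11
step 4: x = 11, y = 3
step 5: x = 6, y = 8
step 6: x = -1, y = 11
step 7: x = 5, y = 10
step 8: x = 11, y = 17
step 9: x = 9, y = 14
step 10: x = 6, y = 13
This matches the record at every step.

no error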